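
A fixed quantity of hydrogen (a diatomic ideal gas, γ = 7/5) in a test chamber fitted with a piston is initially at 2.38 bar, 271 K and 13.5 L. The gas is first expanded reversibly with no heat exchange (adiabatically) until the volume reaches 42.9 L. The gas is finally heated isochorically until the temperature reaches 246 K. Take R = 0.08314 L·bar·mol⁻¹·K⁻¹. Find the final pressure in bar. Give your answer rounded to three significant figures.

P₃ ≈ 0.680 bar

Reversible adiabatic, γ = 7/5: T₂ = T₁·(V₁/V₂)^(γ−1) = 170.7 K; P₂ = P₁·(V₁/V₂)^γ = 0.4716 bar.
V constant ⇒ P ∝ T: V₃ = V₂; P₃ = P₂·(T₃/T₂) = 0.6799 bar.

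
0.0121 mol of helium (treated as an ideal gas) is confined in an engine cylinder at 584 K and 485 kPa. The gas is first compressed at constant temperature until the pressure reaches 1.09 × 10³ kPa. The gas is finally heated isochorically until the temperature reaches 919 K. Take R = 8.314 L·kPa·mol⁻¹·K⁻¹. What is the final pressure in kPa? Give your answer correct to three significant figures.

From PV = nRT: V₁ = nRT₁/P₁ = 0.1211 L.
Isothermal, so P V is constant: T₂ = T₁; V₂ = V₁·(P₁/P₂) = 0.05390 L.
V constant ⇒ P ∝ T: V₃ = V₂; P₃ = P₂·(T₃/T₂) = 1715 kPa.

P₃ ≈ 1.72e+03 kPa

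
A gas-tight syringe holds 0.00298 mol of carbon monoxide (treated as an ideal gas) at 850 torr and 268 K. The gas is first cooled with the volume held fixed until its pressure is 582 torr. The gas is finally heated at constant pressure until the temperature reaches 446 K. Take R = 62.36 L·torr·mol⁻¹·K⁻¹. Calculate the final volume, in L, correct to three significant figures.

From PV = nRT: V₁ = nRT₁/P₁ = 0.05859 L.
Isochoric, so P/T is constant: V₂ = V₁; T₂ = T₁·(P₂/P₁) = 183.5 K.
P constant ⇒ V ∝ T: P₃ = P₂; V₃ = V₂·(T₃/T₂) = 0.1424 L.

V₃ ≈ 0.142 L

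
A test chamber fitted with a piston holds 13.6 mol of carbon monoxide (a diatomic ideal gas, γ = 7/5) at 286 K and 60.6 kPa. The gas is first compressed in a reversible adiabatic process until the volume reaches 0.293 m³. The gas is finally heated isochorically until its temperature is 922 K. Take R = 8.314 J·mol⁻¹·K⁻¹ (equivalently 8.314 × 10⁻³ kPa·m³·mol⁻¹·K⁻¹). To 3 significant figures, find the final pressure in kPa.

From PV = nRT: V₁ = nRT₁/P₁ = 0.5336 m³.
Adiabatic (γ = 7/5), T V^(γ−1) and P V^γ constant: T₂ = T₁·(V₁/V₂)^(γ−1) = 363.5 K; P₂ = P₁·(V₁/V₂)^γ = 140.3 kPa.
V constant ⇒ P ∝ T: V₃ = V₂; P₃ = P₂·(T₃/T₂) = 355.8 kPa.

P₃ ≈ 356 kPa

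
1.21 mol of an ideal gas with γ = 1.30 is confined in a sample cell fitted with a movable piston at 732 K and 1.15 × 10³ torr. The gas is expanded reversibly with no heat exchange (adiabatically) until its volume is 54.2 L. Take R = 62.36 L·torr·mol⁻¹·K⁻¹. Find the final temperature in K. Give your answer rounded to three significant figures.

From PV = nRT: V₁ = nRT₁/P₁ = 48.03 L.
Reversible adiabatic, γ = 1.30: T₂ = T₁·(V₁/V₂)^(γ−1) = 705.9 K; P₂ = P₁·(V₁/V₂)^γ = 982.8 torr.

T₂ ≈ 706 K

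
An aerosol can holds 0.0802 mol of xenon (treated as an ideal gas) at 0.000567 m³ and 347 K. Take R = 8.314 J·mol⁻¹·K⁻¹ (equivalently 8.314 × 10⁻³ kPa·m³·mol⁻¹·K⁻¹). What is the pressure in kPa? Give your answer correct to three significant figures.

P ≈ 408 kPa

PV = nRT ⇒ P = nRT/V = (0.0802 × 8.314 × 10⁻³ × 347) / 0.000567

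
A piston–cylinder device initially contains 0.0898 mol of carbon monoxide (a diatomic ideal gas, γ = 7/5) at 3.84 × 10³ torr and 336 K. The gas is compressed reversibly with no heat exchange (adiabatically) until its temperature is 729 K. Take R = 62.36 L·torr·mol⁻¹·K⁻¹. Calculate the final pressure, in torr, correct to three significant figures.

P₂ ≈ 5.78e+04 torr

From PV = nRT: V₁ = nRT₁/P₁ = 0.4900 L.
Adiabatic (γ = 7/5), T V^(γ−1) and P V^γ constant: P₂ = P₁·(T₂/T₁)^(γ/(γ−1)) = 5.777e+04 torr; V₂ = V₁·(T₁/T₂)^(1/(γ−1)) = 0.07067 L.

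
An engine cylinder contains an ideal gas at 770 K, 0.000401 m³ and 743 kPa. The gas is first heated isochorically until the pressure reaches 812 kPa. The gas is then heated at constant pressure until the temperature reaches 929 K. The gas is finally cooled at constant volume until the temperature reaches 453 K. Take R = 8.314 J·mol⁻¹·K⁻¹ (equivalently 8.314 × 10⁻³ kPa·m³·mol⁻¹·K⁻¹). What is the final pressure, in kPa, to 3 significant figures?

P₄ ≈ 396 kPa

V constant ⇒ P ∝ T: V₂ = V₁; T₂ = T₁·(P₂/P₁) = 841.5 K.
Isobaric, so V/T is constant: P₃ = P₂; V₃ = V₂·(T₃/T₂) = 0.0004427 m³.
V constant ⇒ P ∝ T: V₄ = V₃; P₄ = P₃·(T₄/T₃) = 395.9 kPa.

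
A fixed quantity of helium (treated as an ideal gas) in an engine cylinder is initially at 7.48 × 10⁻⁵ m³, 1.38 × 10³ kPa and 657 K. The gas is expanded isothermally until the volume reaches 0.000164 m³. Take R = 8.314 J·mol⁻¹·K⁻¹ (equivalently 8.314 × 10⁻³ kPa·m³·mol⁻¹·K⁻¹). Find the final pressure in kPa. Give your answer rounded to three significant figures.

Isothermal, so P V is constant: T₂ = T₁; P₂ = P₁·(V₁/V₂) = 629.4 kPa.

P₂ ≈ 629 kPa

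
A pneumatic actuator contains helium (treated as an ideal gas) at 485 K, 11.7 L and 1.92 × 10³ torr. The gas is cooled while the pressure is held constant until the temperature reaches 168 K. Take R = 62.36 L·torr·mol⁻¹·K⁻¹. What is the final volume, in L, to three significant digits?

V₂ ≈ 4.05 L

P constant ⇒ V ∝ T: P₂ = P₁; V₂ = V₁·(T₂/T₁) = 4.053 L.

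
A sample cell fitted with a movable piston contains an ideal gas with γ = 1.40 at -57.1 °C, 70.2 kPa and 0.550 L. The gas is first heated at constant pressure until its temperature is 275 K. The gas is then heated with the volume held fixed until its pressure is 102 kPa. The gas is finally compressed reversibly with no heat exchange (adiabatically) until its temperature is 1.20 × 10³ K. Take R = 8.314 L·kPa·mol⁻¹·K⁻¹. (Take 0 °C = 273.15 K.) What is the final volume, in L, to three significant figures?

Convert: T₁ = 216.0 K.
P constant ⇒ V ∝ T: P₂ = P₁; V₂ = V₁·(T₂/T₁) = 0.7001 L.
Isochoric, so P/T is constant: V₃ = V₂; T₃ = T₂·(P₃/P₂) = 399.6 K.
Reversible adiabatic, γ = 1.40: P₄ = P₃·(T₄/T₃)^(γ/(γ−1)) = 4788 kPa; V₄ = V₃·(T₃/T₄)^(1/(γ−1)) = 0.04479 L.

V₄ ≈ 0.0448 L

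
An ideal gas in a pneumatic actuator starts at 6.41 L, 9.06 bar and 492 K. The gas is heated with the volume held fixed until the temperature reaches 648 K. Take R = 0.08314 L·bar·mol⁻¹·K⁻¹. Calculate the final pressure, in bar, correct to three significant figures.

Isochoric, so P/T is constant: V₂ = V₁; P₂ = P₁·(T₂/T₁) = 11.93 bar.

P₂ ≈ 11.9 bar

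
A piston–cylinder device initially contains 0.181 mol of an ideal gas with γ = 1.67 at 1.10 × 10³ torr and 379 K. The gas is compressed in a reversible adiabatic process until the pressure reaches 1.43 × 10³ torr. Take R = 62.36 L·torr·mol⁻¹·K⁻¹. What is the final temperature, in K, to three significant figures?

T₂ ≈ 421 K

From PV = nRT: V₁ = nRT₁/P₁ = 3.889 L.
Adiabatic (γ = 1.67), T V^(γ−1) and P V^γ constant: T₂ = T₁·(P₂/P₁)^((γ−1)/γ) = 421.1 K; V₂ = V₁·(P₁/P₂)^(1/γ) = 3.324 L.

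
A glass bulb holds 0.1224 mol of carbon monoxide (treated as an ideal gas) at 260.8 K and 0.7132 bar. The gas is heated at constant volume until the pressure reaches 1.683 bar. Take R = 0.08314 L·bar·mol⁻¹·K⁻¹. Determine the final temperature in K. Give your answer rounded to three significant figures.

From PV = nRT: V₁ = nRT₁/P₁ = 3.721 L.
Isochoric, so P/T is constant: V₂ = V₁; T₂ = T₁·(P₂/P₁) = 615.4 K.

T₂ ≈ 615 K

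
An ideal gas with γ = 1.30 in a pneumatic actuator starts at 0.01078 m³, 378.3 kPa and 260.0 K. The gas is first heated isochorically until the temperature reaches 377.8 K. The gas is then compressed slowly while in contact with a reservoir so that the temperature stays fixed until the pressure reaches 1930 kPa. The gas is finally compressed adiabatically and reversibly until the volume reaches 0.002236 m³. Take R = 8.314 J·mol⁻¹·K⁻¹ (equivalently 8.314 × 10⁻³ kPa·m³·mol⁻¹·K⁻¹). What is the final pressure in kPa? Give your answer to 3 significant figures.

P₄ ≈ 2.91e+03 kPa

V constant ⇒ P ∝ T: V₂ = V₁; P₂ = P₁·(T₂/T₁) = 549.7 kPa.
Isothermal, so P V is constant: T₃ = T₂; V₃ = V₂·(P₂/P₃) = 0.003070 m³.
Adiabatic (γ = 1.30), T V^(γ−1) and P V^γ constant: T₄ = T₃·(V₃/V₄)^(γ−1) = 415.5 K; P₄ = P₃·(V₃/V₄)^γ = 2915 kPa.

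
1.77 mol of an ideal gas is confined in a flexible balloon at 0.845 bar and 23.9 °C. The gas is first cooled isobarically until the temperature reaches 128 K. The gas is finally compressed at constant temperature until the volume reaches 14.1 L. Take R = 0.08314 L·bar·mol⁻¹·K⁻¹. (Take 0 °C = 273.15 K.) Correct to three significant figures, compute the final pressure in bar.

P₃ ≈ 1.34 bar

Convert: T₁ = 297.0 K.
From PV = nRT: V₁ = nRT₁/P₁ = 51.73 L.
P constant ⇒ V ∝ T: P₂ = P₁; V₂ = V₁·(T₂/T₁) = 22.29 L.
Isothermal, so P V is constant: T₃ = T₂; P₃ = P₂·(V₂/V₃) = 1.336 bar.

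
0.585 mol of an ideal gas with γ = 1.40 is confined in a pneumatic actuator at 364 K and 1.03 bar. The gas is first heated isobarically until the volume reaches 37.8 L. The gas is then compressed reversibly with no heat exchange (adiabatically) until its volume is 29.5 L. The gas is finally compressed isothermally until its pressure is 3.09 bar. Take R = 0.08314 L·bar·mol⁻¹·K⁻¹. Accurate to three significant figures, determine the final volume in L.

From PV = nRT: V₁ = nRT₁/P₁ = 17.19 L.
P constant ⇒ V ∝ T: P₂ = P₁; T₂ = T₁·(V₂/V₁) = 800.5 K.
Adiabatic (γ = 1.40), T V^(γ−1) and P V^γ constant: T₃ = T₂·(V₂/V₃)^(γ−1) = 884.0 K; P₃ = P₂·(V₂/V₃)^γ = 1.457 bar.
T constant ⇒ Boyle's law P V = const: T₄ = T₃; V₄ = V₃·(P₃/P₄) = 13.91 L.

V₄ ≈ 13.9 L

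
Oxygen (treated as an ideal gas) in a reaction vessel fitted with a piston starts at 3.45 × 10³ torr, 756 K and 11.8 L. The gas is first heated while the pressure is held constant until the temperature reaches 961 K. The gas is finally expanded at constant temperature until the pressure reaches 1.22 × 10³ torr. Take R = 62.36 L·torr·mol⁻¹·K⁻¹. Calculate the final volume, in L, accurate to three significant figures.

V₃ ≈ 42.4 L

Isobaric, so V/T is constant: P₂ = P₁; V₂ = V₁·(T₂/T₁) = 15.00 L.
T constant ⇒ Boyle's law P V = const: T₃ = T₂; V₃ = V₂·(P₂/P₃) = 42.42 L.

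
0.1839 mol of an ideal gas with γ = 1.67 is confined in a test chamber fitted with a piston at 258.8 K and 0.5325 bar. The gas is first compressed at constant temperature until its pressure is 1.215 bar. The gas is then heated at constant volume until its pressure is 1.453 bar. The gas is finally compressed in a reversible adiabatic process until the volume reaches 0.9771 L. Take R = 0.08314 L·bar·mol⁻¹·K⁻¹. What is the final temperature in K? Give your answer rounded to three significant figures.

T₄ ≈ 693 K

From PV = nRT: V₁ = nRT₁/P₁ = 7.431 L.
T constant ⇒ Boyle's law P V = const: T₂ = T₁; V₂ = V₁·(P₁/P₂) = 3.257 L.
V constant ⇒ P ∝ T: V₃ = V₂; T₃ = T₂·(P₃/P₂) = 309.5 K.
Adiabatic (γ = 1.67), T V^(γ−1) and P V^γ constant: T₄ = T₃·(V₃/V₄)^(γ−1) = 693.4 K; P₄ = P₃·(V₃/V₄)^γ = 10.85 bar.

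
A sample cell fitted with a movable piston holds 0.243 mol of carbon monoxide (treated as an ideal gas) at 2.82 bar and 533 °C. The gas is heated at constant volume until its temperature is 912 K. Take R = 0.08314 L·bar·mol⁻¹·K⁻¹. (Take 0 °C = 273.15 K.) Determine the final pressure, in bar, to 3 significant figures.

Convert: T₁ = 806.1 K.
From PV = nRT: V₁ = nRT₁/P₁ = 5.775 L.
Isochoric, so P/T is constant: V₂ = V₁; P₂ = P₁·(T₂/T₁) = 3.190 bar.

P₂ ≈ 3.19 bar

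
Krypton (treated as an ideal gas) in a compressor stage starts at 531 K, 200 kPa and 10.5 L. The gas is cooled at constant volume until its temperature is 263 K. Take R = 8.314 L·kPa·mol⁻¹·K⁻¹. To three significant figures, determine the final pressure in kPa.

P₂ ≈ 99.1 kPa

V constant ⇒ P ∝ T: V₂ = V₁; P₂ = P₁·(T₂/T₁) = 99.06 kPa.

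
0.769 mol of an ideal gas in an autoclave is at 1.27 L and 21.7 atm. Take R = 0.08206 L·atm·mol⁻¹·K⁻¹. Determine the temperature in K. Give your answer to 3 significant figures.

PV = nRT ⇒ T = PV/(nR) = (21.7 × 1.27) / (0.769 × 0.08206)

T ≈ 437 K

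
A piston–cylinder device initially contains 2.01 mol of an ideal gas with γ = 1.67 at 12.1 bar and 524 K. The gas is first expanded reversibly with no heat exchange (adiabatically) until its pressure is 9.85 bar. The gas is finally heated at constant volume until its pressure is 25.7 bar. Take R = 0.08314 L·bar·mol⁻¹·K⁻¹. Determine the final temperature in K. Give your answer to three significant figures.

From PV = nRT: V₁ = nRT₁/P₁ = 7.237 L.
Adiabatic (γ = 1.67), T V^(γ−1) and P V^γ constant: T₂ = T₁·(P₂/P₁)^((γ−1)/γ) = 482.5 K; V₂ = V₁·(P₁/P₂)^(1/γ) = 8.186 L.
Isochoric, so P/T is constant: V₃ = V₂; T₃ = T₂·(P₃/P₂) = 1259 K.

T₃ ≈ 1.26e+03 K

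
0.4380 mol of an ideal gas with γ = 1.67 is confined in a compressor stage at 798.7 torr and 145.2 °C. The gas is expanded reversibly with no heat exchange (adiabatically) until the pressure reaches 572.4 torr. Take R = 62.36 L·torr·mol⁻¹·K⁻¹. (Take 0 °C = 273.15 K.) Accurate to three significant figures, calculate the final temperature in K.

Convert: T₁ = 418.3 K.
From PV = nRT: V₁ = nRT₁/P₁ = 14.31 L.
Adiabatic (γ = 1.67), T V^(γ−1) and P V^γ constant: T₂ = T₁·(P₂/P₁)^((γ−1)/γ) = 366.0 K; V₂ = V₁·(P₁/P₂)^(1/γ) = 17.47 L.

T₂ ≈ 366 K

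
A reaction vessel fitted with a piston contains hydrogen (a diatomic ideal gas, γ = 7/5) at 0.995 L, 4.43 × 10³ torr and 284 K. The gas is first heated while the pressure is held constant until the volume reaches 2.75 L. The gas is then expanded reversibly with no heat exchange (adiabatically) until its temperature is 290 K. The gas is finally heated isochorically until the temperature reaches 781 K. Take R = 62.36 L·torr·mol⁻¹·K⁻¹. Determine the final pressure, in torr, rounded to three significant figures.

P₄ ≈ 366 torr

P constant ⇒ V ∝ T: P₂ = P₁; T₂ = T₁·(V₂/V₁) = 784.9 K.
Reversible adiabatic, γ = 7/5: P₃ = P₂·(T₃/T₂)^(γ/(γ−1)) = 135.8 torr; V₃ = V₂·(T₂/T₃)^(1/(γ−1)) = 33.14 L.
V constant ⇒ P ∝ T: V₄ = V₃; P₄ = P₃·(T₄/T₃) = 365.7 torr.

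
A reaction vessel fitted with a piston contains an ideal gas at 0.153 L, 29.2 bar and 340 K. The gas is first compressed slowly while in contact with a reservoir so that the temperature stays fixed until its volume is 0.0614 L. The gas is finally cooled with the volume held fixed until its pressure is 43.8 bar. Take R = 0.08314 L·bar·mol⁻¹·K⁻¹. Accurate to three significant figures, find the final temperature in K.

T constant ⇒ Boyle's law P V = const: T₂ = T₁; P₂ = P₁·(V₁/V₂) = 72.76 bar.
Isochoric, so P/T is constant: V₃ = V₂; T₃ = T₂·(P₃/P₂) = 204.7 K.

T₃ ≈ 205 K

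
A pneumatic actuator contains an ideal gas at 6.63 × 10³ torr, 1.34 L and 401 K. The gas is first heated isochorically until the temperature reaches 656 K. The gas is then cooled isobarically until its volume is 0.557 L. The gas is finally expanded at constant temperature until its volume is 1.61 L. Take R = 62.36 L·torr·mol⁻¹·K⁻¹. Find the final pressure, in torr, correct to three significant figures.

P₄ ≈ 3.75e+03 torr

V constant ⇒ P ∝ T: V₂ = V₁; P₂ = P₁·(T₂/T₁) = 1.085e+04 torr.
Isobaric, so V/T is constant: P₃ = P₂; T₃ = T₂·(V₃/V₂) = 272.7 K.
Isothermal, so P V is constant: T₄ = T₃; P₄ = P₃·(V₃/V₄) = 3752 torr.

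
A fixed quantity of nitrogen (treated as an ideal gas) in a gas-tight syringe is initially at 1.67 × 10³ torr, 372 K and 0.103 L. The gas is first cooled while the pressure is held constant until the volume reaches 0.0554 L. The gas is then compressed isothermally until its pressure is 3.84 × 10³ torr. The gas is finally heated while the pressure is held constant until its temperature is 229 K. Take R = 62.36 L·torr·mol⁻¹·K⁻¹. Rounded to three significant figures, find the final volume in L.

V₄ ≈ 0.0276 L

P constant ⇒ V ∝ T: P₂ = P₁; T₂ = T₁·(V₂/V₁) = 200.1 K.
T constant ⇒ Boyle's law P V = const: T₃ = T₂; V₃ = V₂·(P₂/P₃) = 0.02409 L.
Isobaric, so V/T is constant: P₄ = P₃; V₄ = V₃·(T₄/T₃) = 0.02757 L.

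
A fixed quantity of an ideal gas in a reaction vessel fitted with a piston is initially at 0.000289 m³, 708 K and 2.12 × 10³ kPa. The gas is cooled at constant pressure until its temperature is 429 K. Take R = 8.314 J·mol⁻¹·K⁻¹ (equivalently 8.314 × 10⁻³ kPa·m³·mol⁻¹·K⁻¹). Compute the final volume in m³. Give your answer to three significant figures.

V₂ ≈ 0.000175 m³

Isobaric, so V/T is constant: P₂ = P₁; V₂ = V₁·(T₂/T₁) = 0.0001751 m³.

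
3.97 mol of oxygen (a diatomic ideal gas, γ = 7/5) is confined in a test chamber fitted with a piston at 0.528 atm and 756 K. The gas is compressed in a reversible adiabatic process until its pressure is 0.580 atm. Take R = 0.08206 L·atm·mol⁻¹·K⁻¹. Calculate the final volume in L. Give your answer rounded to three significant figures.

V₂ ≈ 436 L

From PV = nRT: V₁ = nRT₁/P₁ = 466.5 L.
Adiabatic (γ = 7/5), T V^(γ−1) and P V^γ constant: T₂ = T₁·(P₂/P₁)^((γ−1)/γ) = 776.6 K; V₂ = V₁·(P₁/P₂)^(1/γ) = 436.2 L.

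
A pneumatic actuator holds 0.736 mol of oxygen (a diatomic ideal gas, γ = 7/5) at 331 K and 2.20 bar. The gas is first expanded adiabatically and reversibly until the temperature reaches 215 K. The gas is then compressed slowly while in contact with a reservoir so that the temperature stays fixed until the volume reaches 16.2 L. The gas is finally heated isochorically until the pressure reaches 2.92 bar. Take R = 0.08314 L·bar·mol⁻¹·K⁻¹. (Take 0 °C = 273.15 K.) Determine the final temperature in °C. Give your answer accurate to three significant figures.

From PV = nRT: V₁ = nRT₁/P₁ = 9.206 L.
Reversible adiabatic, γ = 7/5: P₂ = P₁·(T₂/T₁)^(γ/(γ−1)) = 0.4859 bar; V₂ = V₁·(T₁/T₂)^(1/(γ−1)) = 27.07 L.
Isothermal, so P V is constant: T₃ = T₂; P₃ = P₂·(V₂/V₃) = 0.8121 bar.
V constant ⇒ P ∝ T: V₄ = V₃; T₄ = T₃·(P₄/P₃) = 773.1 K.

T₄ ≈ 500 °C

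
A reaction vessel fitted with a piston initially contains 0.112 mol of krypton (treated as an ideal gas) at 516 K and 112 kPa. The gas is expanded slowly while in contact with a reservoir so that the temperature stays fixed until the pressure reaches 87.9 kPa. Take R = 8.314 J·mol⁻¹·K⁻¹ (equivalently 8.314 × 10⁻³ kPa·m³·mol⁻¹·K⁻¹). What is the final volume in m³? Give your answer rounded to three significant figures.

V₂ ≈ 0.00547 m³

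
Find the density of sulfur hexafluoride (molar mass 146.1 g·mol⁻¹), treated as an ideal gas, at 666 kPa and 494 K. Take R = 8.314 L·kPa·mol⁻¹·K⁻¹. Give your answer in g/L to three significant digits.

ρ ≈ 23.7 g/L

ρ = PM/(RT) = (666 × 146.1) / (8.314 × 494.0)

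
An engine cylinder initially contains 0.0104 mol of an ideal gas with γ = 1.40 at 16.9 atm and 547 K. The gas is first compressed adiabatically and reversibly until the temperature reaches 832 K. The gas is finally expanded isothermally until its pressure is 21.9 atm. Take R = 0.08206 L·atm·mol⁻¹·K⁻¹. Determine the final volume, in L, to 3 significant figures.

V₃ ≈ 0.0324 L

From PV = nRT: V₁ = nRT₁/P₁ = 0.02762 L.
Reversible adiabatic, γ = 1.40: P₂ = P₁·(T₂/T₁)^(γ/(γ−1)) = 73.34 atm; V₂ = V₁·(T₁/T₂)^(1/(γ−1)) = 0.009681 L.
Isothermal, so P V is constant: T₃ = T₂; V₃ = V₂·(P₂/P₃) = 0.03242 L.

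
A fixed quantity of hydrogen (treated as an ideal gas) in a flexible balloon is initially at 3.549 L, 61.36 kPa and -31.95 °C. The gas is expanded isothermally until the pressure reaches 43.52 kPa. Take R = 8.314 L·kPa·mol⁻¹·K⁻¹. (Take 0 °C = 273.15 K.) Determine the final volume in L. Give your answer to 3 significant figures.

V₂ ≈ 5.00 L

Convert: T₁ = 241.2 K.
T constant ⇒ Boyle's law P V = const: T₂ = T₁; V₂ = V₁·(P₁/P₂) = 5.004 L.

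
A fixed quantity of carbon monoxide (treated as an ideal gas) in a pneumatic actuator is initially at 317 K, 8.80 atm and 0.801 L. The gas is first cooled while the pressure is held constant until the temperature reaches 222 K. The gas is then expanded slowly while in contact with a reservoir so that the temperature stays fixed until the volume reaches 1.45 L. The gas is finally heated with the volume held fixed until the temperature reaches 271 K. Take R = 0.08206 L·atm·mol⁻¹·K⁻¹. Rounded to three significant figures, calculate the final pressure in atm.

Isobaric, so V/T is constant: P₂ = P₁; V₂ = V₁·(T₂/T₁) = 0.5610 L.
T constant ⇒ Boyle's law P V = const: T₃ = T₂; P₃ = P₂·(V₂/V₃) = 3.404 atm.
Isochoric, so P/T is constant: V₄ = V₃; P₄ = P₃·(T₄/T₃) = 4.156 atm.

P₄ ≈ 4.16 atm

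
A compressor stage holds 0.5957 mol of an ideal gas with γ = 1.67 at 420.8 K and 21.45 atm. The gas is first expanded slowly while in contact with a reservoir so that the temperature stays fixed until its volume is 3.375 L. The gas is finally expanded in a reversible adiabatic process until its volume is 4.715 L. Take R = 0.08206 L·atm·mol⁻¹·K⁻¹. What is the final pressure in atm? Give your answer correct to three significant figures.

P₃ ≈ 3.49 atm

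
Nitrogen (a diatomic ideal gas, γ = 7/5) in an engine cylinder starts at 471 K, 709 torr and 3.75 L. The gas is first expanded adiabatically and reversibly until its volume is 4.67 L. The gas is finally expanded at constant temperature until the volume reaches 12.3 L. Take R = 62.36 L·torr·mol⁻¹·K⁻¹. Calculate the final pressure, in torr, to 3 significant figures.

P₃ ≈ 198 torr

Reversible adiabatic, γ = 7/5: T₂ = T₁·(V₁/V₂)^(γ−1) = 431.4 K; P₂ = P₁·(V₁/V₂)^γ = 521.5 torr.
Isothermal, so P V is constant: T₃ = T₂; P₃ = P₂·(V₂/V₃) = 198.0 torr.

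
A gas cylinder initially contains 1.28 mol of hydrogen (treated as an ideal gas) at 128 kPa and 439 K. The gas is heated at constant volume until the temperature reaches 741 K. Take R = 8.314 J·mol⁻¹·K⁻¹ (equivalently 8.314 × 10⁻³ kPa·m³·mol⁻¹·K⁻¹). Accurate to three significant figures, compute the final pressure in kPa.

From PV = nRT: V₁ = nRT₁/P₁ = 0.03650 m³.
V constant ⇒ P ∝ T: V₂ = V₁; P₂ = P₁·(T₂/T₁) = 216.1 kPa.

P₂ ≈ 216 kPa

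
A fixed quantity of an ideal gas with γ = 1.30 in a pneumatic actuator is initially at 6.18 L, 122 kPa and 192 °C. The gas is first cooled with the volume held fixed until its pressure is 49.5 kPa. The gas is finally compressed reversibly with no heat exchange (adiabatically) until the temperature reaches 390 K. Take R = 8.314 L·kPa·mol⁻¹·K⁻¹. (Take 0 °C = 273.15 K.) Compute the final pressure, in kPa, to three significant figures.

P₃ ≈ 1.15e+03 kPa

Convert: T₁ = 465.1 K.
Isochoric, so P/T is constant: V₂ = V₁; T₂ = T₁·(P₂/P₁) = 188.7 K.
Adiabatic (γ = 1.30), T V^(γ−1) and P V^γ constant: P₃ = P₂·(T₃/T₂)^(γ/(γ−1)) = 1150 kPa; V₃ = V₂·(T₂/T₃)^(1/(γ−1)) = 0.5498 L.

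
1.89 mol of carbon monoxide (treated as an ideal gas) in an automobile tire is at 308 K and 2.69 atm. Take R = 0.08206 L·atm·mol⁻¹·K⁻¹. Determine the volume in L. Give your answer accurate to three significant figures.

V ≈ 17.8 L

PV = nRT ⇒ V = nRT/P = (1.89 × 0.08206 × 308) / 2.69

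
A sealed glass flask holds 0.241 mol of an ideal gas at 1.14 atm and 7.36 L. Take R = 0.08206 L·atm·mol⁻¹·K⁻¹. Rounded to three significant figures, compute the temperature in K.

T ≈ 424 K

PV = nRT ⇒ T = PV/(nR) = (1.14 × 7.36) / (0.241 × 0.08206)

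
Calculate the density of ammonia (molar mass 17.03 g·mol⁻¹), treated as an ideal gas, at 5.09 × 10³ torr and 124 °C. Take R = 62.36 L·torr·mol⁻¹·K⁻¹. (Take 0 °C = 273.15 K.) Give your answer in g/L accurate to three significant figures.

ρ = PM/(RT) = (5.09e+03 × 17.03) / (62.36 × 397.1)

ρ ≈ 3.50 g/L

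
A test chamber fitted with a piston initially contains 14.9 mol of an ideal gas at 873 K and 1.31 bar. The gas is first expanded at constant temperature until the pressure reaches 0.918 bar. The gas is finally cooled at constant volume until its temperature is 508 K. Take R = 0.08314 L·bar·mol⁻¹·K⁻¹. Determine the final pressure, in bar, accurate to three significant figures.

From PV = nRT: V₁ = nRT₁/P₁ = 825.5 L.
T constant ⇒ Boyle's law P V = const: T₂ = T₁; V₂ = V₁·(P₁/P₂) = 1178 L.
V constant ⇒ P ∝ T: V₃ = V₂; P₃ = P₂·(T₃/T₂) = 0.5342 bar.

P₃ ≈ 0.534 bar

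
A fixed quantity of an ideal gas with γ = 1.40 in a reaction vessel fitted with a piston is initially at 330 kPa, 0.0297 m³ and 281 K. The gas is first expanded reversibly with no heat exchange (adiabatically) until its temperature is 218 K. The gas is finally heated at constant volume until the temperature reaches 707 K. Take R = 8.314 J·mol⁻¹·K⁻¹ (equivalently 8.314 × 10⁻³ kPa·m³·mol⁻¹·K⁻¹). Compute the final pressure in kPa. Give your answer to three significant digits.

P₃ ≈ 440 kPa

Reversible adiabatic, γ = 1.40: P₂ = P₁·(T₂/T₁)^(γ/(γ−1)) = 135.7 kPa; V₂ = V₁·(T₁/T₂)^(1/(γ−1)) = 0.05602 m³.
Isochoric, so P/T is constant: V₃ = V₂; P₃ = P₂·(T₃/T₂) = 440.2 kPa.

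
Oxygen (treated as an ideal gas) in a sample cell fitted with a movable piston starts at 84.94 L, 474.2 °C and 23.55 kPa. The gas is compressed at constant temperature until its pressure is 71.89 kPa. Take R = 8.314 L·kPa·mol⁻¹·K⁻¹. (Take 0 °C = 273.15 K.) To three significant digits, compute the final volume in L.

Convert: T₁ = 747.3 K.
Isothermal, so P V is constant: T₂ = T₁; V₂ = V₁·(P₁/P₂) = 27.82 L.

V₂ ≈ 27.8 L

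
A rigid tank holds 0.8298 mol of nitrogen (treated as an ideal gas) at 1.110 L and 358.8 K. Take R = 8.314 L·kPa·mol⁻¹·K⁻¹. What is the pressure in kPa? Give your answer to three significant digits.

PV = nRT ⇒ P = nRT/V = (0.8298 × 8.314 × 358.8) / 1.110

P ≈ 2.23e+03 kPa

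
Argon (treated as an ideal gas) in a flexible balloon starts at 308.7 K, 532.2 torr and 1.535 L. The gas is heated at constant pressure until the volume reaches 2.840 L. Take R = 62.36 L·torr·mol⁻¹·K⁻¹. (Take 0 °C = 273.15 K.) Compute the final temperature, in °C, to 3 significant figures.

T₂ ≈ 298 °C

Isobaric, so V/T is constant: P₂ = P₁; T₂ = T₁·(V₂/V₁) = 571.1 K.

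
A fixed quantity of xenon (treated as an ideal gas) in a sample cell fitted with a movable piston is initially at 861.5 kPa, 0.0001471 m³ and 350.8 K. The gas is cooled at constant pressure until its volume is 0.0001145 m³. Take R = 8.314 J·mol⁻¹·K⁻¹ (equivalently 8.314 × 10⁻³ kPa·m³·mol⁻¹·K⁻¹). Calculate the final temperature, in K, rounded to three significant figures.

T₂ ≈ 273 K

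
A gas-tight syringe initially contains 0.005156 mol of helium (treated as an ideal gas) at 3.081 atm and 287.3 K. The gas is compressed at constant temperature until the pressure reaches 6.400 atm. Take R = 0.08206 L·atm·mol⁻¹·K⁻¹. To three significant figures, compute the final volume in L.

V₂ ≈ 0.0190 L

From PV = nRT: V₁ = nRT₁/P₁ = 0.03945 L.
T constant ⇒ Boyle's law P V = const: T₂ = T₁; V₂ = V₁·(P₁/P₂) = 0.01899 L.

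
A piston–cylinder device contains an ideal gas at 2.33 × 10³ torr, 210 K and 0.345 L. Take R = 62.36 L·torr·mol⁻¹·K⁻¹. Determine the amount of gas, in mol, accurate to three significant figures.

PV = nRT ⇒ n = PV/(RT) = (2.33e+03 × 0.345) / (62.36 × 210)

n ≈ 0.0614 mol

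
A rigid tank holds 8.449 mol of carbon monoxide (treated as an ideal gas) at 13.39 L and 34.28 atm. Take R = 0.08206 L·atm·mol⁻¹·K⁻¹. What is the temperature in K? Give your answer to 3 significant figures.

T ≈ 662 K

PV = nRT ⇒ T = PV/(nR) = (34.28 × 13.39) / (8.449 × 0.08206)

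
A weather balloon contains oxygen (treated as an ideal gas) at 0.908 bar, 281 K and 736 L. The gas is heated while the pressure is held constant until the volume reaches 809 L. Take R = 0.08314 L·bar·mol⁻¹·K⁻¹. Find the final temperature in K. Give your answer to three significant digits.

T₂ ≈ 309 K

Isobaric, so V/T is constant: P₂ = P₁; T₂ = T₁·(V₂/V₁) = 308.9 K.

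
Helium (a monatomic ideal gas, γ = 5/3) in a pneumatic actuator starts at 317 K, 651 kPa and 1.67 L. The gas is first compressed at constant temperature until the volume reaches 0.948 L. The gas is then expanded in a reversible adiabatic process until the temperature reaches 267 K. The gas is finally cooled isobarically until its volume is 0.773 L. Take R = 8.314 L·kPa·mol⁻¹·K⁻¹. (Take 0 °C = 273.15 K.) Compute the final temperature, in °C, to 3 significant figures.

T constant ⇒ Boyle's law P V = const: T₂ = T₁; P₂ = P₁·(V₁/V₂) = 1147 kPa.
Adiabatic (γ = 5/3), T V^(γ−1) and P V^γ constant: P₃ = P₂·(T₃/T₂)^(γ/(γ−1)) = 746.7 kPa; V₃ = V₂·(T₂/T₃)^(1/(γ−1)) = 1.226 L.
P constant ⇒ V ∝ T: P₄ = P₃; T₄ = T₃·(V₄/V₃) = 168.3 K.

T₄ ≈ -105 °C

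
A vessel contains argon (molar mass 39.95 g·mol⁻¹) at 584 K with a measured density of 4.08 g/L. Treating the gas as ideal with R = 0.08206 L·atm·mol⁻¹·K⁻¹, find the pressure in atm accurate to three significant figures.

ρ = PM/(RT) ⇒ P = ρRT/M = (4.08 × 0.08206 × 584.0) / 39.95

P ≈ 4.89 atm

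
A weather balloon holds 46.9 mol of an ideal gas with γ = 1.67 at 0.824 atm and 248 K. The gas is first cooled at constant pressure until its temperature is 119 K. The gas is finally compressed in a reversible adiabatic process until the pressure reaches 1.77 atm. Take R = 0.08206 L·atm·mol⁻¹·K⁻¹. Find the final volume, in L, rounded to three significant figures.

V₃ ≈ 352 L

From PV = nRT: V₁ = nRT₁/P₁ = 1158 L.
Isobaric, so V/T is constant: P₂ = P₁; V₂ = V₁·(T₂/T₁) = 555.8 L.
Reversible adiabatic, γ = 1.67: T₃ = T₂·(P₃/P₂)^((γ−1)/γ) = 161.7 K; V₃ = V₂·(P₂/P₃)^(1/γ) = 351.6 L.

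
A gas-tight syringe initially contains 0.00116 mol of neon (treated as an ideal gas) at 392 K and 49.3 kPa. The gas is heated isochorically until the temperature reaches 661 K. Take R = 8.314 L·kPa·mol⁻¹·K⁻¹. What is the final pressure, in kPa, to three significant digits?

From PV = nRT: V₁ = nRT₁/P₁ = 0.07668 L.
V constant ⇒ P ∝ T: V₂ = V₁; P₂ = P₁·(T₂/T₁) = 83.13 kPa.

P₂ ≈ 83.1 kPa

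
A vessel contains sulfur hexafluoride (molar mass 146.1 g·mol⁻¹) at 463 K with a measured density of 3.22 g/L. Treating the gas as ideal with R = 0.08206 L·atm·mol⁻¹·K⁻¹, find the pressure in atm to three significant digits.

ρ = PM/(RT) ⇒ P = ρRT/M = (3.22 × 0.08206 × 463.0) / 146.1

P ≈ 0.837 atm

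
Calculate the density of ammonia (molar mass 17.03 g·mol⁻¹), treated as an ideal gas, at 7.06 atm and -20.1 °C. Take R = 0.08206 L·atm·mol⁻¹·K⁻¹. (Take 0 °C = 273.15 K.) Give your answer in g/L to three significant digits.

ρ = PM/(RT) = (7.06 × 17.03) / (0.08206 × 253.0)

ρ ≈ 5.79 g/L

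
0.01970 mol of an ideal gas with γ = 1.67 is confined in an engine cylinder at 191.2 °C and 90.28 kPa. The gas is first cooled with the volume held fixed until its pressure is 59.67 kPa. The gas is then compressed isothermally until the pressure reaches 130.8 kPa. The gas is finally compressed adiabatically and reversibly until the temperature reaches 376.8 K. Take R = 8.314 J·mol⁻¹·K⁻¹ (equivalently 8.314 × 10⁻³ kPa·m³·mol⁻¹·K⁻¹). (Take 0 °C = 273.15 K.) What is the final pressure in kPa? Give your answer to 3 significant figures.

P₄ ≈ 218 kPa

Convert: T₁ = 464.3 K.
From PV = nRT: V₁ = nRT₁/P₁ = 0.0008424 m³.
Isochoric, so P/T is constant: V₂ = V₁; T₂ = T₁·(P₂/P₁) = 306.9 K.
T constant ⇒ Boyle's law P V = const: T₃ = T₂; V₃ = V₂·(P₂/P₃) = 0.0003843 m³.
Reversible adiabatic, γ = 1.67: P₄ = P₃·(T₄/T₃)^(γ/(γ−1)) = 218.1 kPa; V₄ = V₃·(T₃/T₄)^(1/(γ−1)) = 0.0002829 m³.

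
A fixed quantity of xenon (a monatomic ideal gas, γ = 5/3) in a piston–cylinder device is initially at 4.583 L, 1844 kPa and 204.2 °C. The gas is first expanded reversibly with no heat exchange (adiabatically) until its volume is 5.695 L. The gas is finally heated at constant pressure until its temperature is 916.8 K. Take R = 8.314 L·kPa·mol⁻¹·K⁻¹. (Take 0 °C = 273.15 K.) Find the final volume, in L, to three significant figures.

V₃ ≈ 12.6 L

Convert: T₁ = 477.3 K.
Reversible adiabatic, γ = 5/3: T₂ = T₁·(V₁/V₂)^(γ−1) = 413.0 K; P₂ = P₁·(V₁/V₂)^γ = 1284 kPa.
P constant ⇒ V ∝ T: P₃ = P₂; V₃ = V₂·(T₃/T₂) = 12.64 L.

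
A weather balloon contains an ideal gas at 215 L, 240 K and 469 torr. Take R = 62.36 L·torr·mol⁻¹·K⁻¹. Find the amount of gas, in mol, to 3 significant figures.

n ≈ 6.74 mol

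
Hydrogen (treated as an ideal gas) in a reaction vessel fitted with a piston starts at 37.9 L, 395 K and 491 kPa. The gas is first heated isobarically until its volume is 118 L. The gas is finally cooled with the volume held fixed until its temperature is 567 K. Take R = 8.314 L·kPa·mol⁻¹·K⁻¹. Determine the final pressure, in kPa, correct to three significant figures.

P₃ ≈ 226 kPa

P constant ⇒ V ∝ T: P₂ = P₁; T₂ = T₁·(V₂/V₁) = 1230 K.
Isochoric, so P/T is constant: V₃ = V₂; P₃ = P₂·(T₃/T₂) = 226.4 kPa.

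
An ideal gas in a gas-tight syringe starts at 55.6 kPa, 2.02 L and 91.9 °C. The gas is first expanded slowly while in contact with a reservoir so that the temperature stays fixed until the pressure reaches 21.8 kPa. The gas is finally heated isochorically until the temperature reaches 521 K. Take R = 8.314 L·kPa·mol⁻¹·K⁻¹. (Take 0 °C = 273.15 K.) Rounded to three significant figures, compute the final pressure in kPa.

Convert: T₁ = 365.0 K.
T constant ⇒ Boyle's law P V = const: T₂ = T₁; V₂ = V₁·(P₁/P₂) = 5.152 L.
V constant ⇒ P ∝ T: V₃ = V₂; P₃ = P₂·(T₃/T₂) = 31.11 kPa.

P₃ ≈ 31.1 kPa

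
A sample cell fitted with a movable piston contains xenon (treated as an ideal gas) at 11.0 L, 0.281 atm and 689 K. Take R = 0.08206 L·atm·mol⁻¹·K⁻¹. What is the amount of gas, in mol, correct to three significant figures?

PV = nRT ⇒ n = PV/(RT) = (0.281 × 11.0) / (0.08206 × 689)

n ≈ 0.0547 mol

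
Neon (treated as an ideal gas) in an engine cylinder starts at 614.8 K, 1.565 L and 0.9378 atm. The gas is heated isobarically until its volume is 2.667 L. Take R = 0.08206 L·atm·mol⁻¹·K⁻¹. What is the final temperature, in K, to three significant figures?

P constant ⇒ V ∝ T: P₂ = P₁; T₂ = T₁·(V₂/V₁) = 1048 K.

T₂ ≈ 1.05e+03 K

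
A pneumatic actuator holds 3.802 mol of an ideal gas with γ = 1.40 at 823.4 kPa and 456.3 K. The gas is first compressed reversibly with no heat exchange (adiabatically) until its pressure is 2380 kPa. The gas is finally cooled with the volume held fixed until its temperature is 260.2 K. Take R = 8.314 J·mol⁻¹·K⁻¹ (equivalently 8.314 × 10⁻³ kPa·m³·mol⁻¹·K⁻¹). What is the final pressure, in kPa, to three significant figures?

P₃ ≈ 1.00e+03 kPa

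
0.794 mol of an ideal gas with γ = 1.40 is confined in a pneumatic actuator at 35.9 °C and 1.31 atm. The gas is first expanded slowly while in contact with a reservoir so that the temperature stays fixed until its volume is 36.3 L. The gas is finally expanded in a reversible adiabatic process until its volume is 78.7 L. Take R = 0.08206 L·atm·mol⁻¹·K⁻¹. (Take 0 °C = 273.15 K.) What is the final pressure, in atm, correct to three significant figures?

Convert: T₁ = 309.0 K.
From PV = nRT: V₁ = nRT₁/P₁ = 15.37 L.
T constant ⇒ Boyle's law P V = const: T₂ = T₁; P₂ = P₁·(V₁/V₂) = 0.5547 atm.
Reversible adiabatic, γ = 1.40: T₃ = T₂·(V₂/V₃)^(γ−1) = 226.8 K; P₃ = P₂·(V₂/V₃)^γ = 0.1877 atm.

P₃ ≈ 0.188 atm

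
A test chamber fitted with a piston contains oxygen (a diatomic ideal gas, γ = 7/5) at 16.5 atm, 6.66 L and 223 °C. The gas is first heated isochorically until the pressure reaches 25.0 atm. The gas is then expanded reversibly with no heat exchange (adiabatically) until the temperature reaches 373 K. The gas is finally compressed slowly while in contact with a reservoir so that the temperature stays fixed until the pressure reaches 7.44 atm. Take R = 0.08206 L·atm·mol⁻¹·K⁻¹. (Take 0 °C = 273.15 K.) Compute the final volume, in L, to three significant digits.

V₄ ≈ 11.1 L

Convert: T₁ = 496.1 K.
V constant ⇒ P ∝ T: V₂ = V₁; T₂ = T₁·(P₂/P₁) = 751.7 K.
Reversible adiabatic, γ = 7/5: P₃ = P₂·(T₃/T₂)^(γ/(γ−1)) = 2.151 atm; V₃ = V₂·(T₂/T₃)^(1/(γ−1)) = 38.40 L.
T constant ⇒ Boyle's law P V = const: T₄ = T₃; V₄ = V₃·(P₃/P₄) = 11.10 L.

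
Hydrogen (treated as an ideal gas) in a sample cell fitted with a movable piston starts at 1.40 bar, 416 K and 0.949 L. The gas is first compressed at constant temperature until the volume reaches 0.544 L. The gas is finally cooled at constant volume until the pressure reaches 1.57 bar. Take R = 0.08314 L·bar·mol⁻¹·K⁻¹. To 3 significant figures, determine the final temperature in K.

Isothermal, so P V is constant: T₂ = T₁; P₂ = P₁·(V₁/V₂) = 2.442 bar.
V constant ⇒ P ∝ T: V₃ = V₂; T₃ = T₂·(P₃/P₂) = 267.4 K.

T₃ ≈ 267 K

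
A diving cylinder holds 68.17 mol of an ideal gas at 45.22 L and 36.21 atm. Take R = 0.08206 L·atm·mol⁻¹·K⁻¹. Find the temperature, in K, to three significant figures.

T ≈ 293 K

PV = nRT ⇒ T = PV/(nR) = (36.21 × 45.22) / (68.17 × 0.08206)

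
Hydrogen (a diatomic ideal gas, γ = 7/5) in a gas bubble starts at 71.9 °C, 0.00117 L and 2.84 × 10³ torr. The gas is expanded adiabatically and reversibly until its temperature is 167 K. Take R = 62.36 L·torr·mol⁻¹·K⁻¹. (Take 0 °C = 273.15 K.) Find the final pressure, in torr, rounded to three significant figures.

Convert: T₁ = 345.0 K.
Adiabatic (γ = 7/5), T V^(γ−1) and P V^γ constant: P₂ = P₁·(T₂/T₁)^(γ/(γ−1)) = 224.0 torr; V₂ = V₁·(T₁/T₂)^(1/(γ−1)) = 0.007180 L.

P₂ ≈ 224 torr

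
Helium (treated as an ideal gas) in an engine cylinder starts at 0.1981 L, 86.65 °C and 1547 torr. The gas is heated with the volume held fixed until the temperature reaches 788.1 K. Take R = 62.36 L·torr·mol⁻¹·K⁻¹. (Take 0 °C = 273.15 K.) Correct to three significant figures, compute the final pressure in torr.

Convert: T₁ = 359.8 K.
V constant ⇒ P ∝ T: V₂ = V₁; P₂ = P₁·(T₂/T₁) = 3389 torr.

P₂ ≈ 3.39e+03 torr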